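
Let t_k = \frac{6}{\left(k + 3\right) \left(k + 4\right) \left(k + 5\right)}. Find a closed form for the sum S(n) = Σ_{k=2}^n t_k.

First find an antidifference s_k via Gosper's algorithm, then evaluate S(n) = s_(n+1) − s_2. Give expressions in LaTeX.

Step 1: r(k) = (k + 3)/(k + 6).
Gosper form: A/B · C(k+1)/C(k) with A=k + 3, B=k + 6, C=1.
Need (k + 3)·f(k+1) − (k + 5)·f(k) = 1.
d = 2 from the (1,1,0) case.
Coefficient equations give f(k) = k*(k + 7)/24.
So s_k = (B(k−1)f/C)·t_k = (k*(k + 5)*(k + 7)/24)·t_k = k*(k + 7)/(4*(k + 3)*(k + 4)).
Check: Δs_k = 6/(k**3 + 12*k**2 + 47*k + 60). ✓
Evaluate: s_(n+1) = (n**2 + 9*n + 8)/(4*(n**2 + 9*n + 20)); subtract s_(2) = 3/20 ⇒ S(n) = (n**2 + 9*n - 10)/(10*(n**2 + 9*n + 20)).

S(n) = \frac{n^{2} + 9 n - 10}{10 \left(n^{2} + 9 n + 20\right)}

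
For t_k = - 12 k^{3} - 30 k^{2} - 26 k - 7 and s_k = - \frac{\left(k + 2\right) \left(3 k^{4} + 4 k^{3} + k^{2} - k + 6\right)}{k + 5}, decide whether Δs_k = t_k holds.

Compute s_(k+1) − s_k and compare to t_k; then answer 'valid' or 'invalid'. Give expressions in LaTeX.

Invalid: residual \frac{3 \left(9 k^{4} + 86 k^{3} + 175 k^{2} + 138 k + 29\right)}{k^{2} + 11 k + 30} ≠ 0.

s_(k+1) = -(k + 3)*(-k + 3*(k + 1)**4 + 4*(k + 1)**3 + (k + 1)**2 + 5)/(k + 6)
s_(k+1) − s_k = (-12*k**5 - 135*k**4 - 458*k**3 - 668*k**2 - 443*k - 123)/(k**2 + 11*k + 30)
(s_(k+1) − s_k) − t_k = 3*(9*k**4 + 86*k**3 + 175*k**2 + 138*k + 29)/(k**2 + 11*k + 30)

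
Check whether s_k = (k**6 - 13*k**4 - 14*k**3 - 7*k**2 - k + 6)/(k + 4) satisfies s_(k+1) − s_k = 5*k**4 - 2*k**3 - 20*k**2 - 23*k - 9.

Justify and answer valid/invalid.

s_(k+1) = (-k + (k + 1)**6 - 13*(k + 1)**4 - 14*(k + 1)**3 - 7*(k + 1)**2 + 5)/(k + 5)
s_(k+1) − s_k = (5*k**6 + 39*k**5 + 41*k**4 - 219*k**3 - 515*k**2 - 441*k - 142)/(k**2 + 9*k + 20)
(s_(k+1) − s_k) − t_k = (-4*k**5 - 21*k**4 + 24*k**3 + 101*k**2 + 100*k + 38)/(k**2 + 9*k + 20)

Invalid: residual (-4*k**5 - 21*k**4 + 24*k**3 + 101*k**2 + 100*k + 38)/(k**2 + 9*k + 20) ≠ 0.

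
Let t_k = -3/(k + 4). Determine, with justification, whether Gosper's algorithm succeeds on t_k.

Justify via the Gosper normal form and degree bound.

No — the linear system for f has no solution.

t_(k+1)/t_k = (k + 4)/(k + 5).
Normal form (A,B,C) = (k + 4, k + 5, 1).
f must satisfy (k + 4)·f(k+1) − (k + 4)·f(k) = 1.
Degrees (1,1,0) ⇒ d ≤ 0.
f = c0 ⇒ A·f(k+1) − B(k−1)·f(k) − C = -1. The system {-1 = 0} is inconsistent; no antidifference.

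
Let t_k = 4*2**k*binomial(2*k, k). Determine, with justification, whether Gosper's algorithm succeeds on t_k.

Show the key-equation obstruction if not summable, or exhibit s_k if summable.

Ratio r(k) = 4*(2*k + 1)/(k + 1).
A = 8*k + 4, B = k + 1, C = 1.
Key eq: (8*k + 4)·f(k+1) = (k)·f(k) + (1).
Degrees (1,1,0) ⇒ d ≤ -1.
Negative degree bound (-1): no f exists, t_k not Gosper-summable.

No. Not Gosper-summable.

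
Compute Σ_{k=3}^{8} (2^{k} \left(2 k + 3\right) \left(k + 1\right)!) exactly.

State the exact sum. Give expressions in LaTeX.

The ratio is 2*(k + 2)*(2*k + 5)/(2*k + 3).
Gosper form: A/B · C(k+1)/C(k) with A=2*k + 4, B=1, C=k + 3/2.
f must satisfy (2*k + 4)·f(k+1) − (1)·f(k) = k + 3/2.
Bound: deg f ≤ 0.
Solving with deg f ≤ 0: f(k) = 1/2.
R(k) = B(k−1)·f(k)/C(k) = 1/(2*k + 3); s_k = R·t_k = 2**k*factorial(k + 1).
Δs = 2**k*(2*k + 3)*factorial(k + 1), as required.
Evaluate s at k=9 and k=3: 1857945600 and 192; difference 1857945408.

Σ = 1857945408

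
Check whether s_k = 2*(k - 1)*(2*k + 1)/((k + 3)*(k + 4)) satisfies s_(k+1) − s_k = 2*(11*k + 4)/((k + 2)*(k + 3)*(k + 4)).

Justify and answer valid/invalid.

Invalid: residual 4*(2*k**2 - 12*k - 5)/(k**4 + 14*k**3 + 71*k**2 + 154*k + 120) ≠ 0.

s_(k+1) = 2*k*(2*k + 3)/((k + 4)*(k + 5))
s_(k+1) − s_k = 10*(3*k + 1)/(k**3 + 12*k**2 + 47*k + 60)
(s_(k+1) − s_k) − t_k = 4*(2*k**2 - 12*k - 5)/(k**4 + 14*k**3 + 71*k**2 + 154*k + 120)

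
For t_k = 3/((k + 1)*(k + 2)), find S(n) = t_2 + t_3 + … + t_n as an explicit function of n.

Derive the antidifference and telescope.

S(n) = (n - 1)/(n + 2)

Ratio r(k) = (k + 1)/(k + 3).
Take A(k)=k + 1, B(k)=k + 3, C(k)=1.
Set up (k + 1)·f(k+1) − (k + 2)·f(k) − (1) = 0.
Bound: deg f ≤ 1.
Solve for f: f(k) = k (degree 1 ≤ 1).
Then R = B(k−1)f/C = k*(k + 2), so s_k = R(k)·t_k = 3*k/(k + 1).
s_(k+1) − s_k = 3/(k**2 + 3*k + 2) = t_k.
Σ_(k=2)^n t_k = s_(n+1) − s_(2) = (3*(n + 1)/(n + 2)) − (2), i.e. (n - 1)/(n + 2).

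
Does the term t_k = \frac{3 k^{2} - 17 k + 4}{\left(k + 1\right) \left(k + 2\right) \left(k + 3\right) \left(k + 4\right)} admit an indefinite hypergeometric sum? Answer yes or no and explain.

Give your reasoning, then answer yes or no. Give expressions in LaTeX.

Ratio r(k) = -(k + 1)*(17*k - 3*(k + 1)**2 + 13)/((k + 5)*(3*k**2 - 17*k + 4)).
Gosper form: A/B · C(k+1)/C(k) with A=k + 1, B=k + 5, C=k**2 - 17*k/3 + 4/3.
Set up (k + 1)·f(k+1) − (k + 4)·f(k) − (k**2 - 17*k/3 + 4/3) = 0.
d = 3 from the (1,1,2) case.
Coefficient equations give f(k) = k*(k - 7)*(k - 5)/18.
Certificate R = B(k−1)f/C = k*(k - 7)*(k - 5)*(k + 4)/(6*(3*k**2 - 17*k + 4)) gives s_k = k*(k**2 - 12*k + 35)/(6*(k + 1)*(k + 2)*(k + 3)).
Δs = (3*k**2 - 17*k + 4)/(k**4 + 10*k**3 + 35*k**2 + 50*k + 24), as required.

Yes. s_k = \frac{k \left(k^{2} - 12 k + 35\right)}{6 \left(k + 1\right) \left(k + 2\right) \left(k + 3\right)}.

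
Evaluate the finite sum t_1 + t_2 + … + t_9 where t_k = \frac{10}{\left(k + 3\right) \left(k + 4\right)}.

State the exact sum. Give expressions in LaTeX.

Ratio r(k) = (k + 3)/(k + 5).
A = k + 3, B = k + 5, C = 1.
Solve (k + 3)·f(k+1) − (k + 4)·f(k) = 1.
Bound: deg f ≤ 1.
Match coefficients ⇒ f(k) = k/3.
So s_k = (B(k−1)f/C)·t_k = (k*(k + 4)/3)·t_k = 10*k/(3*(k + 3)).
Verify: 10/(k**2 + 7*k + 12) matches t_k.
Σ_(k=1)^(9) t_k = s_(10) − s_(1) = 100/39 − (5/6) = 45/26.

Σ = 45/26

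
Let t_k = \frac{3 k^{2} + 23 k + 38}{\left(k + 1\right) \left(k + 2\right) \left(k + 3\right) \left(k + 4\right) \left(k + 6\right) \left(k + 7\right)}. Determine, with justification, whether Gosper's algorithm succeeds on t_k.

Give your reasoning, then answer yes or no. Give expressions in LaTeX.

r(k) = (k + 1)*(k + 6)*(23*k + 3*(k + 1)**2 + 61)/((k + 5)*(k + 8)*(3*k**2 + 23*k + 38)) after simplifying.
Gosper form: A/B · C(k+1)/C(k) with A=k + 1, B=k + 8, C=k**3 + 38*k**2/3 + 51*k + 190/3.
Key eq: (k + 1)·f(k+1) = (k + 7)·f(k) + (k**3 + 38*k**2/3 + 51*k + 190/3).
d = 6 from the (1,1,3) case.
Solving with deg f ≤ 6: f(k) = k*(k + 2)*(k + 4)*(k + 5)*(k**2 + 10*k + 27)/54.
So s_k = (B(k−1)f/C)·t_k = (k*(k + 2)*(k + 4)*(k + 7)*(k**2 + 10*k + 27)/(18*(3*k**2 + 23*k + 38)))·t_k = k*(k**2 + 10*k + 27)/(18*(k**3 + 10*k**2 + 27*k + 18)).
Δs = (3*k**2 + 23*k + 38)/(k**6 + 23*k**5 + 207*k**4 + 925*k**3 + 2144*k**2 + 2412*k + 1008), as required.

Yes. s_k = \frac{k \left(k^{2} + 10 k + 27\right)}{18 \left(k^{3} + 10 k^{2} + 27 k + 18\right)}.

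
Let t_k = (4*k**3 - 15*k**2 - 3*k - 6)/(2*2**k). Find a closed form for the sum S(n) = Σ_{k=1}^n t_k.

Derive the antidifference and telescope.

S(n) = 2**(-n - 1)*(2**(n + 1) - 4*n**3 - 9*n**2 - 9*n - 2)

Step 1: r(k) = (4*k**3 - 3*k**2 - 21*k - 20)/(2*(4*k**3 - 15*k**2 - 3*k - 6)).
Gosper form: A/B · C(k+1)/C(k) with A=1/2, B=1, C=k**3 - 15*k**2/4 - 3*k/4 - 3/2.
Need (1/2)·f(k+1) − (1)·f(k) = k**3 - 15*k**2/4 - 3*k/4 - 3/2.
Degrees (0,0,3) ⇒ d ≤ 3.
Solve for f: f(k) = -(4*k**3 - 3*k**2 + 3*k - 2)/2 (degree 3 ≤ 3).
So s_k = (B(k−1)f/C)·t_k = (-2*(4*k**3 - 3*k**2 + 3*k - 2)/(4*k**3 - 15*k**2 - 3*k - 6))·t_k = (-4*k**3 + 3*k**2 - 3*k + 2)/2**k.
Δs = (4*k**3 - 15*k**2 - 3*k - 6)/(2*2**k), as required.
Evaluate: s_(n+1) = 2**(-n - 1)*(-4*n**3 - 9*n**2 - 9*n - 2); subtract s_(1) = -1 ⇒ S(n) = 2**(-n - 1)*(2**(n + 1) - 4*n**3 - 9*n**2 - 9*n - 2).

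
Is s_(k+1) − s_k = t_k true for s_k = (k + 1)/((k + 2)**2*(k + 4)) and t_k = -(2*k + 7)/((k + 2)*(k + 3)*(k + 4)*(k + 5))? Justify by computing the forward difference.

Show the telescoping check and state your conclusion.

Invalid: residual (3*k**2 + 19*k + 29)/(k**6 + 19*k**5 + 147*k**4 + 593*k**3 + 1316*k**2 + 1524*k + 720) ≠ 0.

s_(k+1) = (k + 2)/((k + 3)**2*(k + 5))
s_(k+1) − s_k = (-(k + 1)*(k + 3)**2*(k + 5) + (k + 2)**3*(k + 4))/((k + 2)**2*(k + 3)**2*(k + 4)*(k + 5))
(s_(k+1) − s_k) − t_k = (3*k**2 + 19*k + 29)/(k**6 + 19*k**5 + 147*k**4 + 593*k**3 + 1316*k**2 + 1524*k + 720)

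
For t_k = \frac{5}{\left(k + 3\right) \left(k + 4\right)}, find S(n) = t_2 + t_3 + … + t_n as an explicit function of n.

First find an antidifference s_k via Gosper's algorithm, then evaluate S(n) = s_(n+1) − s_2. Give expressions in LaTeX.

r(k) = (k + 3)/(k + 5) after simplifying.
Take A(k)=k + 3, B(k)=k + 5, C(k)=1.
Need (k + 3)·f(k+1) − (k + 4)·f(k) = 1.
deg f ≤ 1 (via 1,1,0).
A polynomial solution: f(k) = k/3.
Then R = B(k−1)f/C = k*(k + 4)/3, so s_k = R(k)·t_k = 5*k/(3*(k + 3)).
Check: Δs_k = 5/(k**2 + 7*k + 12). ✓
Evaluate: s_(n+1) = 5*(n + 1)/(3*(n + 4)); subtract s_(2) = 2/3 ⇒ S(n) = (n - 1)/(n + 4).

S(n) = \frac{n - 1}{n + 4}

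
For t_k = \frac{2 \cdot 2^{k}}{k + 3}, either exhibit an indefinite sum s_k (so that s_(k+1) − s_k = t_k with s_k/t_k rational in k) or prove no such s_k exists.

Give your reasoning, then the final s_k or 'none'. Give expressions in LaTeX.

not Gosper-summable; s_k does not exist

Step 1: r(k) = 2*(k + 3)/(k + 4).
Normal form (A,B,C) = (2*k + 6, k + 4, 1).
Need (2*k + 6)·f(k+1) − (k + 3)·f(k) = 1.
Bound: deg f ≤ -1.
Negative degree bound (-1): no f exists, t_k not Gosper-summable.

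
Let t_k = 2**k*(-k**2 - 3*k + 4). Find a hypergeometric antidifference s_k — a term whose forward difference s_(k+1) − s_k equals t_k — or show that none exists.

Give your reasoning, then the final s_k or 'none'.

s_k = 2**k*(-k**2 + k + 4)

t_(k+1)/t_k = 2*k*(k + 5)/(k**2 + 3*k - 4).
Factor: A=2; B=1; C=k**2 + 3*k - 4.
Key eq: (2)·f(k+1) = (1)·f(k) + (k**2 + 3*k - 4).
d = 2 from the (0,0,2) case.
Solve for f: f(k) = k**2 - k - 4 (degree 2 ≤ 2).
Get s_k = R·t_k = 2**k*(-k**2 + k + 4) with R(k) = B(k−1)f(k)/C(k) = (k**2 - k - 4)/((k - 1)*(k + 4)).
s_(k+1) − s_k = 2**k*(-k**2 - 3*k + 4) = t_k.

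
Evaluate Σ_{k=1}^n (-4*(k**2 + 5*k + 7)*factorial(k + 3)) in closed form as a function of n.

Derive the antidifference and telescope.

S(n) = -4*n*factorial(n + 4) - 8*factorial(n + 4) + 192

Compute t_(k+1)/t_k: get (k + 4)*(5*k + (k + 1)**2 + 12)/(k**2 + 5*k + 7).
Take A(k)=k + 4, B(k)=1, C(k)=k**2 + 5*k + 7.
Solve (k + 4)·f(k+1) − (1)·f(k) = k**2 + 5*k + 7.
From deg A=1, deg B=0, deg C=2: d=1.
Solving with deg f ≤ 1: f(k) = k + 1.
Get s_k = R·t_k = -4*(k + 1)*factorial(k + 3) with R(k) = B(k−1)f(k)/C(k) = (k + 1)/(k**2 + 5*k + 7).
s_(k+1) − s_k = -4*(k**2 + 5*k + 7)*factorial(k + 3) = t_k.
Evaluate: s_(n+1) = -4*(n + 2)*factorial(n + 4); subtract s_(1) = -192 ⇒ S(n) = -4*n*factorial(n + 4) - 8*factorial(n + 4) + 192.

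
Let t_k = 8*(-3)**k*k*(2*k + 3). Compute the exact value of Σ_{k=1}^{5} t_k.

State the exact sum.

r(k) = -3*(k + 1)*(2*k + 5)/(k*(2*k + 3)) after simplifying.
Gosper form: A/B · C(k+1)/C(k) with A=-3, B=1, C=k**2 + 3*k/2.
Set up (-3)·f(k+1) − (1)·f(k) − (k**2 + 3*k/2) = 0.
From deg A=0, deg B=0, deg C=2: d=2.
Coefficient equations give f(k) = -(4*k**2 - 3)/16.
Then R = B(k−1)f/C = -(4*k**2 - 3)/(8*k*(2*k + 3)), so s_k = R(k)·t_k = (-3)**k*(3 - 4*k**2).
Verify: 8*(-3)**k*k*(2*k + 3) matches t_k.
Sum = s_(6) − s_(1); s_(6) = -102789, s_(1) = 3 ⇒ -102792.

Σ = -102792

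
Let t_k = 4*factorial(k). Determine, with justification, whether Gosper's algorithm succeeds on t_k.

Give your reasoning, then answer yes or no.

No. Not Gosper-summable.

Compute t_(k+1)/t_k: get k + 1.
Factor: A=k + 1; B=1; C=1.
f must satisfy (k + 1)·f(k+1) − (1)·f(k) = 1.
Degrees (1,0,0) ⇒ d ≤ -1.
Negative degree bound (-1): no f exists, t_k not Gosper-summable.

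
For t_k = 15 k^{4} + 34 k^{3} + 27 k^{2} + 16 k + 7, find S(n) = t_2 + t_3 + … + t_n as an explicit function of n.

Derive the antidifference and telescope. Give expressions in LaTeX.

Step 1: r(k) = (15*k**4 + 94*k**3 + 219*k**2 + 232*k + 99)/(15*k**4 + 34*k**3 + 27*k**2 + 16*k + 7).
A = 1, B = 1, C = k**4 + 34*k**3/15 + 9*k**2/5 + 16*k/15 + 7/15.
f must satisfy (1)·f(k+1) − (1)·f(k) = k**4 + 34*k**3/15 + 9*k**2/5 + 16*k/15 + 7/15.
d = 5 from the (0,0,4) case.
Solving with deg f ≤ 5: f(k) = k*(3*k**4 + k**3 - 3*k**2 + 3*k + 3)/15.
Then R = B(k−1)f/C = k*(3*k**4 + k**3 - 3*k**2 + 3*k + 3)/(15*k**4 + 34*k**3 + 27*k**2 + 16*k + 7), so s_k = R(k)·t_k = k*(3*k**4 + k**3 - 3*k**2 + 3*k + 3).
s_(k+1) − s_k = 15*k**4 + 34*k**3 + 27*k**2 + 16*k + 7 = t_k.
s_(n+1) = 3*n**5 + 16*n**4 + 31*n**3 + 30*n**2 + 19*n + 7 and s_(2) = 106, so S(n) = 3*n**5 + 16*n**4 + 31*n**3 + 30*n**2 + 19*n - 99.

S(n) = 3 n^{5} + 16 n^{4} + 31 n^{3} + 30 n^{2} + 19 n - 99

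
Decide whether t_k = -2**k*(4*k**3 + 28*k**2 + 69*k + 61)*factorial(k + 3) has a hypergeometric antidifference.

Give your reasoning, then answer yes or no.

Compute t_(k+1)/t_k: get 2*(4*k**4 + 56*k**3 + 297*k**2 + 710*k + 648)/(4*k**3 + 28*k**2 + 69*k + 61).
So A=2*k + 8 and B=1, with C=k**3 + 7*k**2 + 69*k/4 + 61/4.
Set up (2*k + 8)·f(k+1) − (1)·f(k) − (k**3 + 7*k**2 + 69*k/4 + 61/4) = 0.
d = 2 from the (1,0,3) case.
Coefficient equations give f(k) = (2*k**2 + 3*k + 3)/4.
Certificate R = B(k−1)f/C = (2*k**2 + 3*k + 3)/(4*k**3 + 28*k**2 + 69*k + 61) gives s_k = -2**k*(2*k**2 + 3*k + 3)*factorial(k + 3).
Verify: -2**k*(4*k**3 + 28*k**2 + 69*k + 61)*factorial(k + 3) matches t_k.

Yes. s_k = -2**k*(2*k**2 + 3*k + 3)*factorial(k + 3).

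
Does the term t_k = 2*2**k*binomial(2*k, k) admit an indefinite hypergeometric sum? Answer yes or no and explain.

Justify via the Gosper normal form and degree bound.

No — key equation has no polynomial f.

Ratio r(k) = 4*(2*k + 1)/(k + 1).
So A=8*k + 4 and B=k + 1, with C=1.
Set up (8*k + 4)·f(k+1) − (k)·f(k) − (1) = 0.
deg f ≤ -1 (via 1,1,0).
Bound -1 < 0, so the key equation has no polynomial solution.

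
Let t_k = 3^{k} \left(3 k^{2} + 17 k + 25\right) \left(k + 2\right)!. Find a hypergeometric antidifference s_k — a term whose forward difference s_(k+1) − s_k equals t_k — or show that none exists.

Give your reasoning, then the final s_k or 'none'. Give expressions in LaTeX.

t_(k+1)/t_k = 3*(3*k**3 + 32*k**2 + 114*k + 135)/(3*k**2 + 17*k + 25).
So A=3*k + 9 and B=1, with C=k**2 + 17*k/3 + 25/3.
Solve (3*k + 9)·f(k+1) − (1)·f(k) = k**2 + 17*k/3 + 25/3.
Degrees (1,0,2) ⇒ d ≤ 1.
A polynomial solution: f(k) = (k + 2)/3.
Certificate R = B(k−1)f/C = (k + 2)/(3*k**2 + 17*k + 25) gives s_k = 3**k*(k + 2)*factorial(k + 2).
Δs = 3**k*(3*k**2 + 17*k + 25)*factorial(k + 2), as required.

s_k = 3^{k} \left(k + 2\right) \left(k + 2\right)!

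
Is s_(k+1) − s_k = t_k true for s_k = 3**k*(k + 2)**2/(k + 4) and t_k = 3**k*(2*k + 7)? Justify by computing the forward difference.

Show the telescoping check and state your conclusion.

Invalid: residual 4*3**k*(-k**2 - 7*k - 13)/(k**2 + 9*k + 20) ≠ 0.

s_(k+1) = 3**(k + 1)*(k + 3)**2/(k + 5)
s_(k+1) − s_k = 3**k*(2*k**3 + 21*k**2 + 75*k + 88)/(k**2 + 9*k + 20)
(s_(k+1) − s_k) − t_k = 4*3**k*(-k**2 - 7*k - 13)/(k**2 + 9*k + 20)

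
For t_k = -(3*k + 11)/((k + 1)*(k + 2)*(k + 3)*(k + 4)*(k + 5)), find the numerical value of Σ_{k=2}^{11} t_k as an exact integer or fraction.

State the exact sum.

Σ = -355/26208

Ratio r(k) = (k + 1)*(3*k + 14)/((k + 6)*(3*k + 11)).
So A=k + 1 and B=k + 6, with C=k + 11/3.
Key eq: (k + 1)·f(k+1) = (k + 5)·f(k) + (k + 11/3).
From deg A=1, deg B=1, deg C=1: d=4.
A polynomial solution: f(k) = k*(k + 3)*(k**2 + 7*k + 14)/24.
Get s_k = R·t_k = k*(-k**2 - 7*k - 14)/(8*(k**3 + 7*k**2 + 14*k + 8)) with R(k) = B(k−1)f(k)/C(k) = k*(k + 3)*(k + 5)*(k**2 + 7*k + 14)/(8*(3*k + 11)).
Δs = (-3*k - 11)/(k**5 + 15*k**4 + 85*k**3 + 225*k**2 + 274*k + 120), as required.
Sum = s_(12) − s_(2); s_(12) = -363/2912, s_(2) = -1/9 ⇒ -355/26208.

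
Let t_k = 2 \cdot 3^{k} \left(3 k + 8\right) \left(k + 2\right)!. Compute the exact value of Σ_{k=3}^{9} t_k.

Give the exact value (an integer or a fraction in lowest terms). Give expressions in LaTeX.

Σ = 56569130950320

Ratio r(k) = 3*(k + 3)*(3*k + 11)/(3*k + 8).
Factor: A=3*k + 9; B=1; C=k + 8/3.
Solve (3*k + 9)·f(k+1) − (1)·f(k) = k + 8/3.
Bound: deg f ≤ 0.
Coefficient equations give f(k) = 1/3.
Get s_k = R·t_k = 2*3**k*factorial(k + 2) with R(k) = B(k−1)f(k)/C(k) = 1/(3*k + 8).
s_(k+1) − s_k = 2*3**k*(3*k + 8)*factorial(k + 2) = t_k.
Σ_(k=3)^(9) t_k = s_(10) − s_(3) = 56569130956800 − (6480) = 56569130950320.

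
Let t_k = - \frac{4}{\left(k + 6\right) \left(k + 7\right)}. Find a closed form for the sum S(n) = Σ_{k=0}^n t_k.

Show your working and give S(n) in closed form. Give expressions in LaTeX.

Compute t_(k+1)/t_k: get (k + 6)/(k + 8).
Factor: A=k + 6; B=k + 8; C=1.
Need (k + 6)·f(k+1) − (k + 7)·f(k) = 1.
deg f ≤ 1 (via 1,1,0).
Match coefficients ⇒ f(k) = k/6.
Then R = B(k−1)f/C = k*(k + 7)/6, so s_k = R(k)·t_k = -2*k/(3*k + 18).
s_(k+1) − s_k = -4/(k**2 + 13*k + 42) = t_k.
s_(n+1) = 2*(-n - 1)/(3*(n + 7)) and s_(0) = 0, so S(n) = 2*(-n - 1)/(3*(n + 7)).

S(n) = \frac{2 \left(- n - 1\right)}{3 \left(n + 7\right)}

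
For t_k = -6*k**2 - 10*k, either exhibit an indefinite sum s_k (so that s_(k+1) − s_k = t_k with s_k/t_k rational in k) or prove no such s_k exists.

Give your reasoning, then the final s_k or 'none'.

Step 1: r(k) = (3*k**2 + 11*k + 8)/(k*(3*k + 5)).
Factor: A=1; B=1; C=k**2 + 5*k/3.
f must satisfy (1)·f(k+1) − (1)·f(k) = k**2 + 5*k/3.
deg f ≤ 3 (via 0,0,2).
A polynomial solution: f(k) = k*(k - 1)*(k + 2)/3.
R(k) = B(k−1)·f(k)/C(k) = (k - 1)*(k + 2)/(3*k + 5); s_k = R·t_k = 2*k*(-k**2 - k + 2).
Δs = 2*k*(-3*k - 5), as required.

s_k = 2*k*(-k**2 - k + 2)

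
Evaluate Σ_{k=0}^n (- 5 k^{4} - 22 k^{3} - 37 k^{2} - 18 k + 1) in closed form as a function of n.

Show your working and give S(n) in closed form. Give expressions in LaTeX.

S(n) = - n^{5} - 8 n^{4} - 25 n^{3} - 33 n^{2} - 14 n + 1

t_(k+1)/t_k = (5*k**4 + 42*k**3 + 133*k**2 + 178*k + 81)/(5*k**4 + 22*k**3 + 37*k**2 + 18*k - 1).
Gosper form: A/B · C(k+1)/C(k) with A=1, B=1, C=k**4 + 22*k**3/5 + 37*k**2/5 + 18*k/5 - 1/5.
Key eq: (1)·f(k+1) = (1)·f(k) + (k**4 + 22*k**3/5 + 37*k**2/5 + 18*k/5 - 1/5).
Degrees (0,0,4) ⇒ d ≤ 5.
A polynomial solution: f(k) = k*(k**4 + 3*k**3 + 3*k**2 - 4*k - 4)/5.
Then R = B(k−1)f/C = k*(k**4 + 3*k**3 + 3*k**2 - 4*k - 4)/(5*k**4 + 22*k**3 + 37*k**2 + 18*k - 1), so s_k = R(k)·t_k = k*(-k**4 - 3*k**3 - 3*k**2 + 4*k + 4).
Δs = -5*k**4 - 22*k**3 - 37*k**2 - 18*k + 1, as required.
Σ_(k=0)^n t_k = s_(n+1) − s_(0) = (-n**5 - 8*n**4 - 25*n**3 - 33*n**2 - 14*n + 1) − (0), i.e. -n**5 - 8*n**4 - 25*n**3 - 33*n**2 - 14*n + 1.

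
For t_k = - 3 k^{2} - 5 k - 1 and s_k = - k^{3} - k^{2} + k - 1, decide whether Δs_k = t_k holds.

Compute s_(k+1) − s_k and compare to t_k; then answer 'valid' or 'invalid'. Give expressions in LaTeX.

s_(k+1) = k - (k + 1)**3 - (k + 1)**2
s_(k+1) − s_k = -3*k**2 - 5*k - 1
(s_(k+1) − s_k) − t_k = 0

valid (s_(k+1) − s_k reduces to t_k)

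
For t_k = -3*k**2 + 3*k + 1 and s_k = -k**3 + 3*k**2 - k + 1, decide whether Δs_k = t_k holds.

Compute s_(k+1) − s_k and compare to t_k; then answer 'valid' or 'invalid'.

s_(k+1) = -k**3 + 2*k + 2
s_(k+1) − s_k = -3*k**2 + 3*k + 1
(s_(k+1) − s_k) − t_k = 0

Valid: the claim telescopes to t_k.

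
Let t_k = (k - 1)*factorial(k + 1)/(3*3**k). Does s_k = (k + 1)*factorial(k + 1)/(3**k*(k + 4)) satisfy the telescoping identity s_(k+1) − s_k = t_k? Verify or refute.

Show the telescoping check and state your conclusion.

Invalid: residual -(k**2 + 3*k - 7)*factorial(k + 1)/(3**k*(k + 4)*(k + 5)) ≠ 0.

s_(k+1) = (k + 2)*factorial(k + 2)/(3*3**k*(k + 5))
s_(k+1) − s_k = (k**3 + 5*k**2 + 2*k + 1)*factorial(k + 1)/(3*3**k*(k + 4)*(k + 5))
(s_(k+1) − s_k) − t_k = -(k**2 + 3*k - 7)*factorial(k + 1)/(3**k*(k + 4)*(k + 5))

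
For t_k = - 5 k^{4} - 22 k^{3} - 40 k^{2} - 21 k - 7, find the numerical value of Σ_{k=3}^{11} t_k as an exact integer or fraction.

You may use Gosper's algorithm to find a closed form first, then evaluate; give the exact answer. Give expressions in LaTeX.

Compute t_(k+1)/t_k: get (5*k**4 + 42*k**3 + 136*k**2 + 187*k + 95)/(5*k**4 + 22*k**3 + 40*k**2 + 21*k + 7).
Gosper form: A/B · C(k+1)/C(k) with A=1, B=1, C=k**4 + 22*k**3/5 + 8*k**2 + 21*k/5 + 7/5.
Set up (1)·f(k+1) − (1)·f(k) − (k**4 + 22*k**3/5 + 8*k**2 + 21*k/5 + 7/5) = 0.
From deg A=0, deg B=0, deg C=4: d=5.
A polynomial solution: f(k) = k*(k**4 + 3*k**3 + 4*k**2 - 4*k + 3)/5.
Then R = B(k−1)f/C = k*(k**4 + 3*k**3 + 4*k**2 - 4*k + 3)/(5*k**4 + 22*k**3 + 40*k**2 + 21*k + 7), so s_k = R(k)·t_k = k*(-k**4 - 3*k**3 - 4*k**2 + 4*k - 3).
s_(k+1) − s_k = -5*k**4 - 22*k**3 - 40*k**2 - 21*k - 7 = t_k.
Σ_(k=3)^(11) t_k = s_(12) − s_(3) = -317412 − (-567) = -316845.

Σ = -316845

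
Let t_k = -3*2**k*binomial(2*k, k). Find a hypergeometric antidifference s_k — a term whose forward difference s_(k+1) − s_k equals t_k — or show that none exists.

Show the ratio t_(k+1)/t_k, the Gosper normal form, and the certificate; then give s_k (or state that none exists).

none (Gosper's algorithm certifies no s_k)

Compute t_(k+1)/t_k: get 4*(2*k + 1)/(k + 1).
So A=8*k + 4 and B=k + 1, with C=1.
Key eq: (8*k + 4)·f(k+1) = (k)·f(k) + (1).
deg f ≤ -1 (via 1,1,0).
d = -1 < 0 ⇒ no nonzero polynomial f; not summable.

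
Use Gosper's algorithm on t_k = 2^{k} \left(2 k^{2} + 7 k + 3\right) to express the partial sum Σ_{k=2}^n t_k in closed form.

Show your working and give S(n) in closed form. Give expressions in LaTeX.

The ratio is 2*(2*k**2 + 11*k + 12)/(2*k**2 + 7*k + 3).
So A=2 and B=1, with C=k**2 + 7*k/2 + 3/2.
Solve (2)·f(k+1) − (1)·f(k) = k**2 + 7*k/2 + 3/2.
Degrees (0,0,2) ⇒ d ≤ 2.
Coefficient equations give f(k) = (2*k**2 - k + 1)/2.
Certificate R = B(k−1)f/C = (2*k**2 - k + 1)/((k + 3)*(2*k + 1)) gives s_k = 2**k*(2*k**2 - k + 1).
Verify: 2**k*(2*k**2 + 7*k + 3) matches t_k.
Σ_(k=2)^n t_k = s_(n+1) − s_(2) = (2**(n + 1)*(2*n**2 + 3*n + 2)) − (28), i.e. 4*2**n*n**2 + 6*2**n*n + 4*2**n - 28.

S(n) = 4 \cdot 2^{n} n^{2} + 6 \cdot 2^{n} n + 4 \cdot 2^{n} - 28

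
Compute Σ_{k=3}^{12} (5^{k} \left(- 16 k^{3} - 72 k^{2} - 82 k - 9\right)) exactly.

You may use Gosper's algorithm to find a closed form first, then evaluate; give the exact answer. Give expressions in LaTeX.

t_(k+1)/t_k = 5*(16*k**3 + 120*k**2 + 274*k + 179)/(16*k**3 + 72*k**2 + 82*k + 9).
Take A(k)=5, B(k)=1, C(k)=k**3 + 9*k**2/2 + 41*k/8 + 9/16.
Set up (5)·f(k+1) − (1)·f(k) − (k**3 + 9*k**2/2 + 41*k/8 + 9/16) = 0.
From deg A=0, deg B=0, deg C=3: d=3.
Solving with deg f ≤ 3: f(k) = (4*k**3 + 3*k**2 - 2*k - 4)/16.
Get s_k = R·t_k = 5**k*(-4*k**3 - 3*k**2 + 2*k + 4) with R(k) = B(k−1)f(k)/C(k) = (4*k**3 + 3*k**2 - 2*k - 4)/(16*k**3 + 72*k**2 + 82*k + 9).
s_(k+1) − s_k = 5**k*(-16*k**3 - 72*k**2 - 82*k - 9) = t_k.
Evaluate s at k=13 and k=3: -11309814453125 and -15625; difference -11309814437500.

Σ = -11309814437500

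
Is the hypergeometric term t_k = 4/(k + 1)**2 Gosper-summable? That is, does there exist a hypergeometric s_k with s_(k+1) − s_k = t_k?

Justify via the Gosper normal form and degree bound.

No — the linear system for f has no solution.

t_(k+1)/t_k = (k + 1)**2/(k + 2)**2.
Factor: A=k**2 + 2*k + 1; B=k**2 + 4*k + 4; C=1.
Set up (k**2 + 2*k + 1)·f(k+1) − (k**2 + 2*k + 1)·f(k) − (1) = 0.
d = 0 from the (2,2,0) case.
f = c0 ⇒ A·f(k+1) − B(k−1)·f(k) − C = -1. The system {-1 = 0} is inconsistent; no antidifference.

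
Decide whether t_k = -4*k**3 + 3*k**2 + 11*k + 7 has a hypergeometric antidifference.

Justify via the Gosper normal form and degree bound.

Compute t_(k+1)/t_k: get (4*k**3 + 9*k**2 - 5*k - 17)/(4*k**3 - 3*k**2 - 11*k - 7).
Normal form (A,B,C) = (1, 1, k**3 - 3*k**2/4 - 11*k/4 - 7/4).
Key eq: (1)·f(k+1) = (1)·f(k) + (k**3 - 3*k**2/4 - 11*k/4 - 7/4).
Bound: deg f ≤ 4.
A polynomial solution: f(k) = k*(k**3 - 3*k**2 - 3*k - 2)/4.
R(k) = B(k−1)·f(k)/C(k) = k*(k**3 - 3*k**2 - 3*k - 2)/(4*k**3 - 3*k**2 - 11*k - 7); s_k = R·t_k = k*(-k**3 + 3*k**2 + 3*k + 2).
s_(k+1) − s_k = -4*k**3 + 3*k**2 + 11*k + 7 = t_k.

Yes. s_k = k*(-k**3 + 3*k**2 + 3*k + 2).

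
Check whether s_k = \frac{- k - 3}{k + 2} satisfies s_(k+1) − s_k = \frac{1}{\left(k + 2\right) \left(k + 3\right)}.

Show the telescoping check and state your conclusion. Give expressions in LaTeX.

valid; difference matches t_k

s_(k+1) = (-k - 4)/(k + 3)
s_(k+1) − s_k = 1/(k**2 + 5*k + 6)
(s_(k+1) − s_k) − t_k = 0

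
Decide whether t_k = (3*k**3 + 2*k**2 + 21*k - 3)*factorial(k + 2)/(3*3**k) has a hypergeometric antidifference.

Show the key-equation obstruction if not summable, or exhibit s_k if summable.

Yes. s_k = (3*k**2 - 4*k + 4)*factorial(k + 2)/3**k.

Compute t_(k+1)/t_k: get (3*k**4 + 20*k**3 + 67*k**2 + 125*k + 69)/(3*(3*k**3 + 2*k**2 + 21*k - 3)).
Take A(k)=k/3 + 1, B(k)=1, C(k)=k**3 + 2*k**2/3 + 7*k - 1.
Key eq: (k/3 + 1)·f(k+1) = (1)·f(k) + (k**3 + 2*k**2/3 + 7*k - 1).
Bound: deg f ≤ 2.
Match coefficients ⇒ f(k) = 3*k**2 - 4*k + 4.
So s_k = (B(k−1)f/C)·t_k = (3*(3*k**2 - 4*k + 4)/(3*k**3 + 2*k**2 + 21*k - 3))·t_k = (3*k**2 - 4*k + 4)*factorial(k + 2)/3**k.
s_(k+1) − s_k = (3*k**3 + 2*k**2 + 21*k - 3)*factorial(k + 2)/(3*3**k) = t_k.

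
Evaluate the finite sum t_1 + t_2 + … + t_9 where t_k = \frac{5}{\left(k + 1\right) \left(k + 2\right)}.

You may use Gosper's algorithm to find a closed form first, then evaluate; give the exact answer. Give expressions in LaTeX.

Σ = 45/22

t_(k+1)/t_k = (k + 1)/(k + 3).
Normal form (A,B,C) = (k + 1, k + 3, 1).
Set up (k + 1)·f(k+1) − (k + 2)·f(k) − (1) = 0.
Bound: deg f ≤ 1.
Solving with deg f ≤ 1: f(k) = k.
So s_k = (B(k−1)f/C)·t_k = (k*(k + 2))·t_k = 5*k/(k + 1).
Δs = 5/(k**2 + 3*k + 2), as required.
Evaluate s at k=10 and k=1: 50/11 and 5/2; difference 45/22.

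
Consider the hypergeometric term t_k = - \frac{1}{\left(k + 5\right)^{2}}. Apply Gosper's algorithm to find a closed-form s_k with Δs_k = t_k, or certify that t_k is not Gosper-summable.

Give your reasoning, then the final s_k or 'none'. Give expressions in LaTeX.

r(k) = (k + 5)**2/(k + 6)**2 after simplifying.
Take A(k)=k**2 + 10*k + 25, B(k)=k**2 + 12*k + 36, C(k)=1.
Need (k**2 + 10*k + 25)·f(k+1) − (k**2 + 10*k + 25)·f(k) = 1.
Degrees (2,2,0) ⇒ d ≤ 0.
Generic f = c0 gives residual -1; -1 = 0 cannot hold, so t_k is not Gosper-summable.

none (Gosper's algorithm certifies no s_k)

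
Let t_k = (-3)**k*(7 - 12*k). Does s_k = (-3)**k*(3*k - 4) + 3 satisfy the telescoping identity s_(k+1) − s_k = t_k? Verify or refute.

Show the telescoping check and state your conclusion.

valid (s_(k+1) − s_k reduces to t_k)

s_(k+1) = -3*(-3)**k*(3*k - 1) + 3
s_(k+1) − s_k = (-3)**k*(7 - 12*k)
(s_(k+1) − s_k) − t_k = 0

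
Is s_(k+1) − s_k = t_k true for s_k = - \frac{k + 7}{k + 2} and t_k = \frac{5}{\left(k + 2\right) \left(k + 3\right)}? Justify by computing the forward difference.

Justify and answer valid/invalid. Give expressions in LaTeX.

valid; difference matches t_k

s_(k+1) = (-k - 8)/(k + 3)
s_(k+1) − s_k = 5/(k**2 + 5*k + 6)
(s_(k+1) − s_k) − t_k = 0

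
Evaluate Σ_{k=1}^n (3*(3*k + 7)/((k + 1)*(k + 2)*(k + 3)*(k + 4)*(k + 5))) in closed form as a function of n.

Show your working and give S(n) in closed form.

S(n) = 3*n*(n**2 + 11*n + 38)/(40*(n**3 + 11*n**2 + 38*n + 40))

r(k) = (k + 1)*(3*k + 10)/((k + 6)*(3*k + 7)) after simplifying.
Gosper form: A/B · C(k+1)/C(k) with A=k + 1, B=k + 6, C=k + 7/3.
Need (k + 1)·f(k+1) − (k + 5)·f(k) = k + 7/3.
d = 4 from the (1,1,1) case.
A polynomial solution: f(k) = k*(k + 2)*(k**2 + 8*k + 19)/36.
R(k) = B(k−1)·f(k)/C(k) = k*(k + 2)*(k + 5)*(k**2 + 8*k + 19)/(12*(3*k + 7)); s_k = R·t_k = k*(k**2 + 8*k + 19)/(4*(k**3 + 8*k**2 + 19*k + 12)).
Verify: 3*(3*k + 7)/(k**5 + 15*k**4 + 85*k**3 + 225*k**2 + 274*k + 120) matches t_k.
s_(n+1) = (n**3 + 11*n**2 + 38*n + 28)/(4*(n**3 + 11*n**2 + 38*n + 40)) and s_(1) = 7/40, so S(n) = 3*n*(n**2 + 11*n + 38)/(40*(n**3 + 11*n**2 + 38*n + 40)).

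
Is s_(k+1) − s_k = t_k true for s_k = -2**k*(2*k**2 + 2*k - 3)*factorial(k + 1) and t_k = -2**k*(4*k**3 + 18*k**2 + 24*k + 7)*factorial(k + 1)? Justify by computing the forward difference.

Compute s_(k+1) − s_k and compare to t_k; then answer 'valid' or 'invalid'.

valid (s_(k+1) − s_k reduces to t_k)

s_(k+1) = -2**(k + 1)*(2*k**2 + 6*k + 1)*factorial(k + 2)
s_(k+1) − s_k = -2**k*(4*k**3 + 18*k**2 + 24*k + 7)*factorial(k + 1)
(s_(k+1) − s_k) − t_k = 0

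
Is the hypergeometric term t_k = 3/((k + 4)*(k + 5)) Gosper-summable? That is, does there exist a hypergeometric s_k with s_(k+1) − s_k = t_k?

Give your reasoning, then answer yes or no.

r(k) = (k + 4)/(k + 6) after simplifying.
Factor: A=k + 4; B=k + 6; C=1.
f must satisfy (k + 4)·f(k+1) − (k + 5)·f(k) = 1.
deg f ≤ 1 (via 1,1,0).
Solve for f: f(k) = k/4 (degree 1 ≤ 1).
Get s_k = R·t_k = 3*k/(4*(k + 4)) with R(k) = B(k−1)f(k)/C(k) = k*(k + 5)/4.
Verify: 3/(k**2 + 9*k + 20) matches t_k.

Yes. s_k = 3*k/(4*(k + 4)).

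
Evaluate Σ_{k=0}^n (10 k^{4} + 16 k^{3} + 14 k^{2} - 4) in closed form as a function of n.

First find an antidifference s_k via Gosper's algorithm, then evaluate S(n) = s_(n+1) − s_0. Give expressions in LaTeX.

The ratio is (5*k**4 + 28*k**3 + 61*k**2 + 58*k + 18)/(5*k**4 + 8*k**3 + 7*k**2 - 2).
Normal form (A,B,C) = (1, 1, k**4 + 8*k**3/5 + 7*k**2/5 - 2/5).
Need (1)·f(k+1) − (1)·f(k) = k**4 + 8*k**3/5 + 7*k**2/5 - 2/5.
From deg A=0, deg B=0, deg C=4: d=5.
Solving with deg f ≤ 5: f(k) = k*(2*k**4 - k**3 - 3*k - 2)/10.
Get s_k = R·t_k = k*(2*k**4 - k**3 - 3*k - 2) with R(k) = B(k−1)f(k)/C(k) = k*(2*k**4 - k**3 - 3*k - 2)/(2*(5*k**4 + 8*k**3 + 7*k**2 - 2)).
Δs = 10*k**4 + 16*k**3 + 14*k**2 - 4, as required.
Evaluate: s_(n+1) = 2*n**5 + 9*n**4 + 16*n**3 + 11*n**2 - 2*n - 4; subtract s_(0) = 0 ⇒ S(n) = 2*n**5 + 9*n**4 + 16*n**3 + 11*n**2 - 2*n - 4.

S(n) = 2 n^{5} + 9 n^{4} + 16 n^{3} + 11 n^{2} - 2 n - 4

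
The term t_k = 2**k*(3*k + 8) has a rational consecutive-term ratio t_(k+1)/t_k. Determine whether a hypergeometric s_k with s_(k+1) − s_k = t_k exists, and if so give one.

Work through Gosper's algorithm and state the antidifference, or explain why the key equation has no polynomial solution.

r(k) = 2*(3*k + 11)/(3*k + 8) after simplifying.
Take A(k)=2, B(k)=1, C(k)=k + 8/3.
Key eq: (2)·f(k+1) = (1)·f(k) + (k + 8/3).
Degrees (0,0,1) ⇒ d ≤ 1.
A polynomial solution: f(k) = (3*k + 2)/3.
Certificate R = B(k−1)f/C = (3*k + 2)/(3*k + 8) gives s_k = 2**k*(3*k + 2).
Verify: 2**k*(3*k + 8) matches t_k.

s_k = 2**k*(3*k + 2)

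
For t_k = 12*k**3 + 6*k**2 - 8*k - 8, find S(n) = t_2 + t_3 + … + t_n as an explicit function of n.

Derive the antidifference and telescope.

Step 1: r(k) = (6*k**3 + 21*k**2 + 20*k + 1)/(6*k**3 + 3*k**2 - 4*k - 4).
Take A(k)=1, B(k)=1, C(k)=k**3 + k**2/2 - 2*k/3 - 2/3.
f must satisfy (1)·f(k+1) − (1)·f(k) = k**3 + k**2/2 - 2*k/3 - 2/3.
Bound: deg f ≤ 4.
A polynomial solution: f(k) = k*(3*k**3 - 4*k**2 - 4*k - 3)/12.
R(k) = B(k−1)·f(k)/C(k) = k*(3*k**3 - 4*k**2 - 4*k - 3)/(2*(6*k**3 + 3*k**2 - 4*k - 4)); s_k = R·t_k = k*(3*k**3 - 4*k**2 - 4*k - 3).
Check: Δs_k = 12*k**3 + 6*k**2 - 8*k - 8. ✓
s_(n+1) = 3*n**4 + 8*n**3 + 2*n**2 - 11*n - 8 and s_(2) = -6, so S(n) = 3*n**4 + 8*n**3 + 2*n**2 - 11*n - 2.

S(n) = 3*n**4 + 8*n**3 + 2*n**2 - 11*n - 2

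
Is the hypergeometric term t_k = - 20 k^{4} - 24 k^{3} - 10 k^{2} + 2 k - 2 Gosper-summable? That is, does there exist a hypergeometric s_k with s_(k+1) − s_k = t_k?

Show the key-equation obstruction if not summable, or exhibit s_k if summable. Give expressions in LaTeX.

Yes. s_k = 2 k \left(- 2 k^{4} + 2 k^{3} + k^{2} - 2\right).

Step 1: r(k) = (10*k**4 + 52*k**3 + 101*k**2 + 85*k + 27)/(10*k**4 + 12*k**3 + 5*k**2 - k + 1).
A = 1, B = 1, C = k**4 + 6*k**3/5 + k**2/2 - k/10 + 1/10.
f must satisfy (1)·f(k+1) − (1)·f(k) = k**4 + 6*k**3/5 + k**2/2 - k/10 + 1/10.
deg f ≤ 5 (via 0,0,4).
A polynomial solution: f(k) = k*(2*k**4 - 2*k**3 - k**2 + 2)/10.
Then R = B(k−1)f/C = k*(2*k**4 - 2*k**3 - k**2 + 2)/(10*k**4 + 12*k**3 + 5*k**2 - k + 1), so s_k = R(k)·t_k = 2*k*(-2*k**4 + 2*k**3 + k**2 - 2).
Check: Δs_k = -20*k**4 - 24*k**3 - 10*k**2 + 2*k - 2. ✓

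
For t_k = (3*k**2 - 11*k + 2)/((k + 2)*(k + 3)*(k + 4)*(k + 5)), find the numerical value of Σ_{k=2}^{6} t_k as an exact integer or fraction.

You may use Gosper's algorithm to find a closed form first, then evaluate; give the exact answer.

Σ = 0

r(k) = (3*k**3 + k**2 - 16*k - 12)/(3*k**3 + 7*k**2 - 64*k + 12) after simplifying.
Gosper form: A/B · C(k+1)/C(k) with A=k + 2, B=k + 6, C=k**2 - 11*k/3 + 2/3.
Solve (k + 2)·f(k+1) − (k + 5)·f(k) = k**2 - 11*k/3 + 2/3.
d = 3 from the (1,1,2) case.
A polynomial solution: f(k) = k*(k - 7)*(k - 2)/18.
Then R = B(k−1)f/C = k*(k - 7)*(k - 2)*(k + 5)/(6*(3*k**2 - 11*k + 2)), so s_k = R(k)·t_k = k*(k**2 - 9*k + 14)/(6*(k + 2)*(k + 3)*(k + 4)).
Verify: (3*k**2 - 11*k + 2)/(k**4 + 14*k**3 + 71*k**2 + 154*k + 120) matches t_k.
Evaluate s at k=7 and k=2: 0 and 0; difference 0.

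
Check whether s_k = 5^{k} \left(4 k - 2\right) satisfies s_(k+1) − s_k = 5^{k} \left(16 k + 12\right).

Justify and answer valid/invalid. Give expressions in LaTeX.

s_(k+1) = 5**(k + 1)*(4*k + 2)
s_(k+1) − s_k = 5**k*(16*k + 12)
(s_(k+1) − s_k) − t_k = 0

Valid — Δs_k = t_k.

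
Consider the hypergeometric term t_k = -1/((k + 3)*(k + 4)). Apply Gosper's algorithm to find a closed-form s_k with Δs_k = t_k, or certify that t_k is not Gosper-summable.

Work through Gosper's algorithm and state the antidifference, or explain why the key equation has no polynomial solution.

s_k = -k/(3*k + 9)

Step 1: r(k) = (k + 3)/(k + 5).
Normal form (A,B,C) = (k + 3, k + 5, 1).
Set up (k + 3)·f(k+1) − (k + 4)·f(k) − (1) = 0.
deg f ≤ 1 (via 1,1,0).
Solving with deg f ≤ 1: f(k) = k/3.
Then R = B(k−1)f/C = k*(k + 4)/3, so s_k = R(k)·t_k = -k/(3*k + 9).
Check: Δs_k = -1/(k**2 + 7*k + 12). ✓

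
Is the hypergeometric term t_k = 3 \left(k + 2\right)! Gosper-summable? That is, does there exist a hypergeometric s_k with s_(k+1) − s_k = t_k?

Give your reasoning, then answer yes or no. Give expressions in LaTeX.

No — key equation has no polynomial f.

Step 1: r(k) = k + 3.
So A=k + 3 and B=1, with C=1.
Key eq: (k + 3)·f(k+1) = (1)·f(k) + (1).
d = -1 from the (1,0,0) case.
deg f ≤ -1 is impossible — no certificate.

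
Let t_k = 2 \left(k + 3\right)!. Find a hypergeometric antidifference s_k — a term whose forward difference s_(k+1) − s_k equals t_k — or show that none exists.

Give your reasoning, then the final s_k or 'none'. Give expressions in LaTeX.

r(k) = k + 4 after simplifying.
A = k + 4, B = 1, C = 1.
Key eq: (k + 4)·f(k+1) = (1)·f(k) + (1).
Degrees (1,0,0) ⇒ d ≤ -1.
Bound -1 < 0, so the key equation has no polynomial solution.

no hypergeometric antidifference exists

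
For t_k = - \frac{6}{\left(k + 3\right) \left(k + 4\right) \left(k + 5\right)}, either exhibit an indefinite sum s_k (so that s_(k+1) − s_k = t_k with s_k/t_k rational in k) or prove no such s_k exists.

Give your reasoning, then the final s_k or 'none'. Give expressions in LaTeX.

The ratio is (k + 3)/(k + 6).
Factor: A=k + 3; B=k + 6; C=1.
Key eq: (k + 3)·f(k+1) = (k + 5)·f(k) + (1).
d = 2 from the (1,1,0) case.
Solving with deg f ≤ 2: f(k) = k*(k + 7)/24.
Then R = B(k−1)f/C = k*(k + 5)*(k + 7)/24, so s_k = R(k)·t_k = k*(-k - 7)/(4*(k + 3)*(k + 4)).
Δs = -6/(k**3 + 12*k**2 + 47*k + 60), as required.

s_k = \frac{k \left(- k - 7\right)}{4 \left(k + 3\right) \left(k + 4\right)}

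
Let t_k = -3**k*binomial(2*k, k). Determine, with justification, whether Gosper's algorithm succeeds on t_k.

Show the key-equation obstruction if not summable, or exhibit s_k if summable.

No. Not Gosper-summable.

Ratio r(k) = 6*(2*k + 1)/(k + 1).
Normal form (A,B,C) = (12*k + 6, k + 1, 1).
Set up (12*k + 6)·f(k+1) − (k)·f(k) − (1) = 0.
From deg A=1, deg B=1, deg C=0: d=-1.
d = -1 < 0 ⇒ no nonzero polynomial f; not summable.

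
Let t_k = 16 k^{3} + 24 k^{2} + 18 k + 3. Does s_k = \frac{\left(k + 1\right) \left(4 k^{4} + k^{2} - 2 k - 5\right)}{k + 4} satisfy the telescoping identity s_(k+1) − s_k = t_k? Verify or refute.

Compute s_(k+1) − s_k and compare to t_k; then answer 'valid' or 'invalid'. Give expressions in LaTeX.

Invalid: residual \frac{3 \left(- 12 k^{4} - 88 k^{3} - 113 k^{2} - 77 k - 17\right)}{k^{2} + 9 k + 20} ≠ 0.

s_(k+1) = -(k + 2)*(2*k - 4*(k + 1)**4 - (k + 1)**2 + 7)/(k + 5)
s_(k+1) − s_k = (16*k**5 + 132*k**4 + 290*k**3 + 306*k**2 + 156*k + 9)/(k**2 + 9*k + 20)
(s_(k+1) − s_k) − t_k = 3*(-12*k**4 - 88*k**3 - 113*k**2 - 77*k - 17)/(k**2 + 9*k + 20)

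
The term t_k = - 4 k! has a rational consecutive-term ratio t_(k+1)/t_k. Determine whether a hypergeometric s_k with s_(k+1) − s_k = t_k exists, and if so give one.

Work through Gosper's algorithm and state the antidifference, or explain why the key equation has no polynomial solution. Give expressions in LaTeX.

not Gosper-summable; s_k does not exist

Ratio r(k) = k + 1.
Take A(k)=k + 1, B(k)=1, C(k)=1.
Solve (k + 1)·f(k+1) − (1)·f(k) = 1.
Bound: deg f ≤ -1.
d = -1 < 0 ⇒ no nonzero polynomial f; not summable.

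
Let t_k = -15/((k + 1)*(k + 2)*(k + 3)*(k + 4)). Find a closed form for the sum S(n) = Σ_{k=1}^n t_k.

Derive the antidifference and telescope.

The ratio is (k + 1)/(k + 5).
So A=k + 1 and B=k + 5, with C=1.
Key eq: (k + 1)·f(k+1) = (k + 4)·f(k) + (1).
From deg A=1, deg B=1, deg C=0: d=3.
Solving with deg f ≤ 3: f(k) = k*(k**2 + 6*k + 11)/18.
Certificate R = B(k−1)f/C = k*(k + 4)*(k**2 + 6*k + 11)/18 gives s_k = 5*k*(-k**2 - 6*k - 11)/(6*(k + 1)*(k + 2)*(k + 3)).
Verify: -15/(k**4 + 10*k**3 + 35*k**2 + 50*k + 24) matches t_k.
Σ_(k=1)^n t_k = s_(n+1) − s_(1) = (5*(-n**3 - 9*n**2 - 26*n - 18)/(6*(n**3 + 9*n**2 + 26*n + 24))) − (-5/8), i.e. 5*n*(-n**2 - 9*n - 26)/(24*(n**3 + 9*n**2 + 26*n + 24)).

S(n) = 5*n*(-n**2 - 9*n - 26)/(24*(n**3 + 9*n**2 + 26*n + 24))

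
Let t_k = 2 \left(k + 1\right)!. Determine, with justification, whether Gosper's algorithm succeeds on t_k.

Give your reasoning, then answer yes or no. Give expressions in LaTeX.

No. Not Gosper-summable.

Compute t_(k+1)/t_k: get k + 2.
Factor: A=k + 2; B=1; C=1.
Solve (k + 2)·f(k+1) − (1)·f(k) = 1.
deg f ≤ -1 (via 1,0,0).
d = -1 < 0 ⇒ no nonzero polynomial f; not summable.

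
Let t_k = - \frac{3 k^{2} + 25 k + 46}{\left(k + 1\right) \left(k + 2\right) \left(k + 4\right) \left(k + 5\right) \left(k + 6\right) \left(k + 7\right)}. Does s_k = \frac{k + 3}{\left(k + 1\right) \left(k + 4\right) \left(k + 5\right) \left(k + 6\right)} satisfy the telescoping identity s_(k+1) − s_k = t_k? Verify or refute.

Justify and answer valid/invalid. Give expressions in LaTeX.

s_(k+1) = (k + 4)/((k + 2)*(k + 5)*(k + 6)*(k + 7))
s_(k+1) − s_k = ((k + 1)*(k + 4)**2 - (k + 2)*(k + 3)*(k + 7))/((k + 1)*(k + 2)*(k + 4)*(k + 5)*(k + 6)*(k + 7))
(s_(k+1) − s_k) − t_k = 4*(2*k + 5)/(k**6 + 25*k**5 + 247*k**4 + 1219*k**3 + 3112*k**2 + 3796*k + 1680)

Invalid: residual \frac{4 \left(2 k + 5\right)}{k^{6} + 25 k^{5} + 247 k^{4} + 1219 k^{3} + 3112 k^{2} + 3796 k + 1680} ≠ 0.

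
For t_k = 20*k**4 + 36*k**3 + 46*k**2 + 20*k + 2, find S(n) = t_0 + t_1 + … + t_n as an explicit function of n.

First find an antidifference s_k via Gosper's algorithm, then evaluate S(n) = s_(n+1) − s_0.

S(n) = 4*n**5 + 19*n**4 + 40*n**3 + 42*n**2 + 19*n + 2

r(k) = (10*k**4 + 58*k**3 + 137*k**2 + 150*k + 62)/(10*k**4 + 18*k**3 + 23*k**2 + 10*k + 1) after simplifying.
Gosper form: A/B · C(k+1)/C(k) with A=1, B=1, C=k**4 + 9*k**3/5 + 23*k**2/10 + k + 1/10.
Solve (1)·f(k+1) − (1)·f(k) = k**4 + 9*k**3/5 + 23*k**2/10 + k + 1/10.
d = 5 from the (0,0,4) case.
Solving with deg f ≤ 5: f(k) = k*(4*k**4 - k**3 + 4*k**2 - 4*k - 1)/20.
Then R = B(k−1)f/C = k*(4*k**4 - k**3 + 4*k**2 - 4*k - 1)/(2*(10*k**4 + 18*k**3 + 23*k**2 + 10*k + 1)), so s_k = R(k)·t_k = k*(4*k**4 - k**3 + 4*k**2 - 4*k - 1).
Check: Δs_k = 20*k**4 + 36*k**3 + 46*k**2 + 20*k + 2. ✓
s_(n+1) = 4*n**5 + 19*n**4 + 40*n**3 + 42*n**2 + 19*n + 2 and s_(0) = 0, so S(n) = 4*n**5 + 19*n**4 + 40*n**3 + 42*n**2 + 19*n + 2.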